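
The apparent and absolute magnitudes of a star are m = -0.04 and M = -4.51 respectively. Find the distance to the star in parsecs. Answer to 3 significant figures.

d ≈ 78.3 pc

Distance modulus: m − M = -0.04 − (-4.51) = 4.470
m − M = 5 log₁₀ d − 5
log₁₀ d = (m − M)/5 + 1 = 1.8940
d = 10^1.8940 = 78.34 pc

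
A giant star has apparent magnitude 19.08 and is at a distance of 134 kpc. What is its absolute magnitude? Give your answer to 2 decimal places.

d = 134 kpc = 134000 pc
5 log₁₀(d/10 pc) = 5 log₁₀(134000) − 5 = 20.636
M = m − 5 log₁₀(d/10) = 19.08 − 20.636 = -1.556

M ≈ -1.56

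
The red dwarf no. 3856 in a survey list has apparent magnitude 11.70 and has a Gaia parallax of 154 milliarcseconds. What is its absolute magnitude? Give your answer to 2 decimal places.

p = 154 mas = 0.154″ → d = 1/p = 6.494 pc
5 log₁₀(d/10 pc) = 5 log₁₀(6.494) − 5 = -0.938
M = m − 5 log₁₀(d/10) = 11.70 + 0.938 = 12.638

M ≈ 12.64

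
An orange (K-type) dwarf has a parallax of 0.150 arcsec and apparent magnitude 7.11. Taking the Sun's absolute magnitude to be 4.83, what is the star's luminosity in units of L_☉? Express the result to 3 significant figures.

L/L_☉ ≈ 0.0544

d = 1/p = 1/0.150″ = 6.667 pc
M = m − 5 log₁₀ d + 5 = 7.11 − 5·0.8239 + 5 = 7.990
M − M_☉ = 7.990 − 4.83 = 3.160
L/L_☉ = 10^(−0.4 × 3.160) = 0.05443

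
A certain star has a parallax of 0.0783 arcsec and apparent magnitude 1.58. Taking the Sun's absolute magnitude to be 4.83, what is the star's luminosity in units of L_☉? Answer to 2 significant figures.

d = 1/p = 1/0.0783″ = 12.77 pc
M = m − 5 log₁₀ d + 5 = 1.58 − 5·1.1062 + 5 = 1.049
M − M_☉ = 1.049 − 4.83 = -3.781
L/L_☉ = 10^(−0.4 × -3.781) = 32.54

L/L_☉ ≈ 33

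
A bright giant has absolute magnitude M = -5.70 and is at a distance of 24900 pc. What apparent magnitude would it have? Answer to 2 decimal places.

m ≈ 11.28

m = M + 5 log₁₀ d − 5 = -5.70 + 5·4.3962 − 5 = 11.281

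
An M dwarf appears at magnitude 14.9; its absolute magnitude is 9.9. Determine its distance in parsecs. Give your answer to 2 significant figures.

d ≈ 100 pc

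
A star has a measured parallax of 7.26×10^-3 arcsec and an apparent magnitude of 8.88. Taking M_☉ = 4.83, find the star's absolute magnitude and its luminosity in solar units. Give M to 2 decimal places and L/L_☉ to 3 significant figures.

M ≈ 3.18; L/L_☉ ≈ 4.55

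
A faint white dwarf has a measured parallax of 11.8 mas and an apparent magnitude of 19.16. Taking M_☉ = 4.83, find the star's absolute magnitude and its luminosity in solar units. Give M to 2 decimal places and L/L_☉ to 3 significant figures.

d = 1/p = 1000/11.8 mas = 84.75 pc
M = m − 5 log₁₀ d + 5 = 19.16 − 5·1.9281 + 5 = 14.519
M − M_☉ = 14.519 − 4.83 = 9.689
L/L_☉ = 10^(−0.4 × 9.689) = 1.331×10^-4

M ≈ 14.52; L/L_☉ ≈ 1.33×10^-4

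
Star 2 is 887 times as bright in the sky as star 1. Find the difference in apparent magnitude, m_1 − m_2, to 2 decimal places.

m_1 − m_2 ≈ 7.37

Pogson: Δm = −2.5 log₁₀(ratio) = −2.5 log₁₀(887) = −2.5 × 2.9479 = -7.370
Star 2 is brighter so has the smaller magnitude: m_1 − m_2 is positive.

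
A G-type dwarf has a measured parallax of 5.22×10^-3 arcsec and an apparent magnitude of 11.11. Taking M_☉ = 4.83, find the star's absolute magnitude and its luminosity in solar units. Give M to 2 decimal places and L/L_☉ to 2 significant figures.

M ≈ 4.70; L/L_☉ ≈ 1.1

d = 1/p = 1/5.22×10^-3″ = 191.6 pc
M = m − 5 log₁₀ d + 5 = 11.11 − 5·2.2823 + 5 = 4.698
M − M_☉ = 4.698 − 4.83 = -0.132
L/L_☉ = 10^(−0.4 × -0.132) = 1.129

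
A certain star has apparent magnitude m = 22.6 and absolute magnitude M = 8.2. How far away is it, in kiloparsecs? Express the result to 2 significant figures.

d ≈ 7.6 kpc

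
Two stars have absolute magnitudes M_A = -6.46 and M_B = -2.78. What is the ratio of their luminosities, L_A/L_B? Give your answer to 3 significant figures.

L_A/L_B ≈ 29.6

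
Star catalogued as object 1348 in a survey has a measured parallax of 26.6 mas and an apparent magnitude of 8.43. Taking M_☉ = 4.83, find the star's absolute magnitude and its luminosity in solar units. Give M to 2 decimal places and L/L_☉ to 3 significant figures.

M ≈ 5.55; L/L_☉ ≈ 0.513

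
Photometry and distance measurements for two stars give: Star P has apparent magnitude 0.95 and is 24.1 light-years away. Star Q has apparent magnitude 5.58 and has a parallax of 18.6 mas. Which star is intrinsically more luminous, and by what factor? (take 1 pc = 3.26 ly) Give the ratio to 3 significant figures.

Star P: d = 24.1 ly / 3.26 = 7.393 pc
Star P: M = m − 5 log₁₀ d + 5 = 0.95 − 5·0.8688 + 5 = 1.606
Star Q: p = 18.6 mas = 0.0186″ → d = 1/p = 53.76 pc
Star Q: M = m − 5 log₁₀ d + 5 = 5.58 − 5·1.7305 + 5 = 1.928
ΔM = M_P − M_Q = 1.606 − (1.928) = -0.322; smaller M is more luminous → Star P.
L ratio = 10^(0.4 |ΔM|) = 10^0.129 = 1.345

Star P is more luminous, by a factor of 1.34.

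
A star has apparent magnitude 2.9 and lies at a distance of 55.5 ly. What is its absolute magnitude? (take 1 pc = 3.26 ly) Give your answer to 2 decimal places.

M ≈ 1.74

d = 55.5 ly / 3.26 = 17.02 pc
5 log₁₀(d/10 pc) = 5 log₁₀(17.02) − 5 = 1.155
M = m − 5 log₁₀(d/10) = 2.9 − 1.155 = 1.745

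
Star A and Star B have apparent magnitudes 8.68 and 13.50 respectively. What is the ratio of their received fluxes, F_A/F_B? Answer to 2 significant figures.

F_A/F_B ≈ 85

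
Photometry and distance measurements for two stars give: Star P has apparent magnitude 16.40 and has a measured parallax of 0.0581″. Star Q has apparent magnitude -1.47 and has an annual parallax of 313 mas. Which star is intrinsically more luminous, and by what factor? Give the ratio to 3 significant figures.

Star P: d = 1/p = 1/0.0581″ = 17.21 pc
Star P: M = m − 5 log₁₀ d + 5 = 16.40 − 5·1.2358 + 5 = 15.221
Star Q: p = 313 mas = 0.313″ → d = 1/p = 3.195 pc
Star Q: M = m − 5 log₁₀ d + 5 = -1.47 − 5·0.5045 + 5 = 1.008
ΔM = M_P − M_Q = 15.221 − (1.008) = 14.213; smaller M is more luminous → Star Q.
L ratio = 10^(0.4 |ΔM|) = 10^5.685 = 484500

Star Q is more luminous, by a factor of 484000.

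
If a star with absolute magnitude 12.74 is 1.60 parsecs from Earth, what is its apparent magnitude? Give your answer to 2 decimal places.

m = M + 5 log₁₀ d − 5 = 12.74 + 5·0.2041 − 5 = 8.761

m ≈ 8.76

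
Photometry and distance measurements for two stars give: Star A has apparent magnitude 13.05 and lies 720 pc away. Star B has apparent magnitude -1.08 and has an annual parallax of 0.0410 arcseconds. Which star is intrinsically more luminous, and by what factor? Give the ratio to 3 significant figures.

Star A: M = m − 5 log₁₀ d + 5 = 13.05 − 5·2.8573 + 5 = 3.763
Star B: d = 1/p = 1/0.0410″ = 24.39 pc
Star B: M = m − 5 log₁₀ d + 5 = -1.08 − 5·1.3872 + 5 = -3.016
ΔM = M_A − M_B = 3.763 − (-3.016) = 6.779; smaller M is more luminous → Star B.
L ratio = 10^(0.4 |ΔM|) = 10^2.712 = 515.0

Star B is more luminous, by a factor of 515.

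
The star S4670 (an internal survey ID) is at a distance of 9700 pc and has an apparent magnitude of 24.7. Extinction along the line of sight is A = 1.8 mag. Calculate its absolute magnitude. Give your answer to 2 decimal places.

M ≈ 7.97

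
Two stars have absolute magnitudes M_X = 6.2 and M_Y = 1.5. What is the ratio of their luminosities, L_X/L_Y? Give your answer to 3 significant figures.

L_X/L_Y ≈ 0.0132

ΔM = M_X − M_Y = 4.7
L_X/L_Y = 10^(−0.4 ΔM) = 10^-1.880 = 0.01318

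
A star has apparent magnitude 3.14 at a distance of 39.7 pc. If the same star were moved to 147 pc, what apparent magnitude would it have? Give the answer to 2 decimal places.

m ≈ 5.98

Flux ∝ 1/d², so Δm = 5 log₁₀(d₂/d₁) = 5 log₁₀(147/39.7) = 2.843
m₂ = m₁ + Δm = 3.14 + (2.843) = 5.983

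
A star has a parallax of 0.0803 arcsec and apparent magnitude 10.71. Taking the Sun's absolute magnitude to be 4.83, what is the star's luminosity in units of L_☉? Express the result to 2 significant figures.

L/L_☉ ≈ 6.9×10^-3

d = 1/p = 1/0.0803″ = 12.45 pc
M = m − 5 log₁₀ d + 5 = 10.71 − 5·1.0953 + 5 = 10.234
M − M_☉ = 10.234 − 4.83 = 5.404
L/L_☉ = 10^(−0.4 × 5.404) = 6.896×10^-3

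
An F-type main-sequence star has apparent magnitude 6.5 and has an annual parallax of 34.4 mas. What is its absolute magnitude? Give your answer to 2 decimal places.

M ≈ 4.18

p = 34.4 mas = 0.0344″ → d = 1/p = 29.07 pc
5 log₁₀(d/10 pc) = 5 log₁₀(29.07) − 5 = 2.317
M = m − 5 log₁₀(d/10) = 6.5 − 2.317 = 4.183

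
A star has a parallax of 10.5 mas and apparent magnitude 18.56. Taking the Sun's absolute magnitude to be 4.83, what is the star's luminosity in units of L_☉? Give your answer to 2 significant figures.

L/L_☉ ≈ 2.9×10^-4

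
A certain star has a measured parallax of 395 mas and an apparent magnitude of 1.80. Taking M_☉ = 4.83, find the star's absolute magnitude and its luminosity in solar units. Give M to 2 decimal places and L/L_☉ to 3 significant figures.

d = 1/p = 1000/395 mas = 2.532 pc
M = m − 5 log₁₀ d + 5 = 1.80 − 5·0.4034 + 5 = 4.783
M − M_☉ = 4.783 − 4.83 = -0.047
L/L_☉ = 10^(−0.4 × -0.047) = 1.044

M ≈ 4.78; L/L_☉ ≈ 1.04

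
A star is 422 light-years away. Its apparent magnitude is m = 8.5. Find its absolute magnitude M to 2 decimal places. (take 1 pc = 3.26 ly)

d = 422 ly / 3.26 = 129.4 pc
5 log₁₀(d/10 pc) = 5 log₁₀(129.4) − 5 = 5.560
M = m − 5 log₁₀(d/10) = 8.5 − 5.560 = 2.940

M ≈ 2.94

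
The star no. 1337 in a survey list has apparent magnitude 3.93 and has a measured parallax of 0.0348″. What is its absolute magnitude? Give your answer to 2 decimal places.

M ≈ 1.64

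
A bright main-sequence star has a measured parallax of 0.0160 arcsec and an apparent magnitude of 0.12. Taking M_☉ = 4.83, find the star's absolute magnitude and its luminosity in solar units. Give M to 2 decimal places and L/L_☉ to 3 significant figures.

d = 1/p = 1/0.0160″ = 62.50 pc
M = m − 5 log₁₀ d + 5 = 0.12 − 5·1.7959 + 5 = -3.859
M − M_☉ = -3.859 − 4.83 = -8.689
L/L_☉ = 10^(−0.4 × -8.689) = 2991

M ≈ -3.86; L/L_☉ ≈ 2990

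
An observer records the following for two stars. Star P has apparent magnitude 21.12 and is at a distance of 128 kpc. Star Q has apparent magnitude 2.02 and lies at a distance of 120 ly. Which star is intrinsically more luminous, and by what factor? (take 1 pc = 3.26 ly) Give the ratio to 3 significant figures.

Star P: d = 128 kpc = 128000 pc
Star P: M = m − 5 log₁₀ d + 5 = 21.12 − 5·5.1072 + 5 = 0.584
Star Q: d = 120 ly / 3.26 = 36.81 pc
Star Q: M = m − 5 log₁₀ d + 5 = 2.02 − 5·1.5660 + 5 = -0.810
ΔM = M_P − M_Q = 0.584 − (-0.810) = 1.394; smaller M is more luminous → Star Q.
L ratio = 10^(0.4 |ΔM|) = 10^0.558 = 3.610

Star Q is more luminous, by a factor of 3.61.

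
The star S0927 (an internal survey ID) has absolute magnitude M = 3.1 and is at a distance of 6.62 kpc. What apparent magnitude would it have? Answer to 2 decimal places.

d = 6.62 kpc = 6620 pc
m = M + 5 log₁₀ d − 5 = 3.1 + 5·3.8209 − 5 = 17.204

m ≈ 17.20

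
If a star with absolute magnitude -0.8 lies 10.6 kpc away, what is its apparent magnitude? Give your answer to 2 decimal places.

m ≈ 14.33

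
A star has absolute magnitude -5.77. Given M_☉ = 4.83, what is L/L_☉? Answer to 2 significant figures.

M − M_☉ = -5.77 − 4.83 = -10.600
L/L_☉ = 10^(−0.4 (M − M_☉)) = 10^4.240 = 17380

L/L_☉ ≈ 17000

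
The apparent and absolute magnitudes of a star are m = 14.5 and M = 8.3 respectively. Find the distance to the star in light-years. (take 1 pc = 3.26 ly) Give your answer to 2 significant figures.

Distance modulus: m − M = 14.5 − (8.3) = 6.200
m − M = 5 log₁₀ d − 5
log₁₀ d = (m − M)/5 + 1 = 2.2400
d = 10^2.2400 = 173.8 pc
= 566.5 ly

d ≈ 570 ly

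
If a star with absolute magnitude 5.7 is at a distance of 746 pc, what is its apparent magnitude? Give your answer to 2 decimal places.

m = M + 5 log₁₀ d − 5 = 5.7 + 5·2.8727 − 5 = 15.064

m ≈ 15.06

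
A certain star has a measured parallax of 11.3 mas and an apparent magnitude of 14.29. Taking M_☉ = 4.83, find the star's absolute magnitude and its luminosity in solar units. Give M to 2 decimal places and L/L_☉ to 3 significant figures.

d = 1/p = 1000/11.3 mas = 88.50 pc
M = m − 5 log₁₀ d + 5 = 14.29 − 5·1.9469 + 5 = 9.555
M − M_☉ = 9.555 − 4.83 = 4.725
L/L_☉ = 10^(−0.4 × 4.725) = 0.01288

M ≈ 9.56; L/L_☉ ≈ 0.0129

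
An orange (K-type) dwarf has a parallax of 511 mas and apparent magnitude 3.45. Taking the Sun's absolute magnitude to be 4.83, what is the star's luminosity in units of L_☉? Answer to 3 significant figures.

L/L_☉ ≈ 0.137

d = 1/p = 1000/511 mas = 1.957 pc
M = m − 5 log₁₀ d + 5 = 3.45 − 5·0.2916 + 5 = 6.992
M − M_☉ = 6.992 − 4.83 = 2.162
L/L_☉ = 10^(−0.4 × 2.162) = 0.1365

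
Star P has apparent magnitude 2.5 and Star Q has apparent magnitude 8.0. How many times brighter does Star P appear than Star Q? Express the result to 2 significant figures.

160

Magnitude difference = -5.5
Flux ratio = 10^(−0.4 Δm) = 10^(−0.4 × -5.5) = 10^2.200 = 158.5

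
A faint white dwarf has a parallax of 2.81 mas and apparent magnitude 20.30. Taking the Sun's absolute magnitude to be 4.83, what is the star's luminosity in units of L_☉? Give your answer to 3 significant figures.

d = 1/p = 1000/2.81 mas = 355.9 pc
M = m − 5 log₁₀ d + 5 = 20.30 − 5·2.5513 + 5 = 12.544
M − M_☉ = 12.544 − 4.83 = 7.714
L/L_☉ = 10^(−0.4 × 7.714) = 8.215×10^-4

L/L_☉ ≈ 8.21×10^-4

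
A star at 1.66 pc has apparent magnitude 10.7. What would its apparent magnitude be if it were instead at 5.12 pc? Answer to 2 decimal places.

m ≈ 13.15

Flux ∝ 1/d², so Δm = 5 log₁₀(d₂/d₁) = 5 log₁₀(5.12/1.66) = 2.446
m₂ = m₁ + Δm = 10.7 + (2.446) = 13.146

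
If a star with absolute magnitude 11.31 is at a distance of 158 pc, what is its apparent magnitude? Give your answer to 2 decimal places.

m ≈ 17.30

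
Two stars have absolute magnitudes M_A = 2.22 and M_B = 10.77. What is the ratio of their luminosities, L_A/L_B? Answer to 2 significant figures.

L_A/L_B ≈ 2600

ΔM = M_A − M_B = -8.55
L_A/L_B = 10^(−0.4 ΔM) = 10^3.420 = 2630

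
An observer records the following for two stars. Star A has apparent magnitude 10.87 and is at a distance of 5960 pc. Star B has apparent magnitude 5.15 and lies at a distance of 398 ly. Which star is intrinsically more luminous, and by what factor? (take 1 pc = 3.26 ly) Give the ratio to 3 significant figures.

Star A: M = m − 5 log₁₀ d + 5 = 10.87 − 5·3.7752 + 5 = -3.006
Star B: d = 398 ly / 3.26 = 122.1 pc
Star B: M = m − 5 log₁₀ d + 5 = 5.15 − 5·2.0867 + 5 = -0.283
ΔM = M_A − M_B = -3.006 − (-0.283) = -2.723; smaller M is more luminous → Star A.
L ratio = 10^(0.4 |ΔM|) = 10^1.089 = 12.28

Star A is more luminous, by a factor of 12.3.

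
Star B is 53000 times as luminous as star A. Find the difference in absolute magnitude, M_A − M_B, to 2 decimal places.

Pogson: ΔM = −2.5 log₁₀(ratio) = −2.5 log₁₀(53000) = −2.5 × 4.7243 = -11.811
Star B is brighter so has the smaller magnitude: M_A − M_B is positive.

M_A − M_B ≈ 11.81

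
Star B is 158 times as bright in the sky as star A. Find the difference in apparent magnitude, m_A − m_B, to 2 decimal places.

Pogson: Δm = −2.5 log₁₀(ratio) = −2.5 log₁₀(158) = −2.5 × 2.1987 = -5.497
Star B is brighter so has the smaller magnitude: m_A − m_B is positive.

m_A − m_B ≈ 5.50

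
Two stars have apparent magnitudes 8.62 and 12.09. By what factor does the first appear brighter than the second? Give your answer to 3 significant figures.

24.4

Δm = 8.62 − (12.09) = -3.47
Flux ratio = 10^(−0.4 Δm) = 10^(−0.4 × -3.47) = 10^1.388 = 24.43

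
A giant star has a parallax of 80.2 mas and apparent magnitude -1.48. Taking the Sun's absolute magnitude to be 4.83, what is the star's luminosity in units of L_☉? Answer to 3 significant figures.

L/L_☉ ≈ 520

d = 1/p = 1000/80.2 mas = 12.47 pc
M = m − 5 log₁₀ d + 5 = -1.48 − 5·1.0958 + 5 = -1.959
M − M_☉ = -1.959 − 4.83 = -6.789
L/L_☉ = 10^(−0.4 × -6.789) = 519.6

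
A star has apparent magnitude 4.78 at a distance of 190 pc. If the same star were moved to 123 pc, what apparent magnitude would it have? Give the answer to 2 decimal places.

m ≈ 3.84

Flux ∝ 1/d², so Δm = 5 log₁₀(d₂/d₁) = 5 log₁₀(123/190) = -0.944
m₂ = m₁ + Δm = 4.78 + (-0.944) = 3.836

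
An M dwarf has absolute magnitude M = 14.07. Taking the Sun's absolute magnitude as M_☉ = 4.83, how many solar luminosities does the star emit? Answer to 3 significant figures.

L/L_☉ ≈ 2.01×10^-4

M − M_☉ = 14.07 − 4.83 = 9.240
L/L_☉ = 10^(−0.4 (M − M_☉)) = 10^-3.696 = 2.014×10^-4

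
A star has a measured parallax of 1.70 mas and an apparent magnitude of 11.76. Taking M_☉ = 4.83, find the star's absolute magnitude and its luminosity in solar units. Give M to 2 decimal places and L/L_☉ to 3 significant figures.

M ≈ 2.91; L/L_☉ ≈ 5.85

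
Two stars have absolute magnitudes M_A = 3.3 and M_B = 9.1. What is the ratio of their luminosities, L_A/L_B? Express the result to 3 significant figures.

L_A/L_B ≈ 209

ΔM = M_A − M_B = -5.8
L_A/L_B = 10^(−0.4 ΔM) = 10^2.320 = 208.9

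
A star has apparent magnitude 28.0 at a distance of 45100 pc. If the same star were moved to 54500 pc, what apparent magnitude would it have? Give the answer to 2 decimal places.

m ≈ 28.41

Flux ∝ 1/d², so Δm = 5 log₁₀(d₂/d₁) = 5 log₁₀(54500/45100) = 0.411
m₂ = m₁ + Δm = 28.0 + (0.411) = 28.411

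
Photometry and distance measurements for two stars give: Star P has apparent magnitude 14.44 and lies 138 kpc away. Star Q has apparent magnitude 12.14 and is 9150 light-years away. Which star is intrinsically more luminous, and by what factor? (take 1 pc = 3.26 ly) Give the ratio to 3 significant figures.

Star P is more luminous, by a factor of 291.

Star P: d = 138 kpc = 138000 pc
Star P: M = m − 5 log₁₀ d + 5 = 14.44 − 5·5.1399 + 5 = -6.259
Star Q: d = 9150 ly / 3.26 = 2807 pc
Star Q: M = m − 5 log₁₀ d + 5 = 12.14 − 5·3.4482 + 5 = -0.101
ΔM = M_P − M_Q = -6.259 − (-0.101) = -6.158; smaller M is more luminous → Star P.
L ratio = 10^(0.4 |ΔM|) = 10^2.463 = 290.6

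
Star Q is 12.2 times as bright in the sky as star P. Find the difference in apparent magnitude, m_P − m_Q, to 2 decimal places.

Pogson: Δm = −2.5 log₁₀(ratio) = −2.5 log₁₀(12.2) = −2.5 × 1.0864 = -2.716
Star Q is brighter so has the smaller magnitude: m_P − m_Q is positive.

m_P − m_Q ≈ 2.72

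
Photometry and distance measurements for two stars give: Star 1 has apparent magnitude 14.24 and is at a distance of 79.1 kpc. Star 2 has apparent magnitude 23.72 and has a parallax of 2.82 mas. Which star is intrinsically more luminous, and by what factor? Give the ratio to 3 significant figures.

Star 1: d = 79.1 kpc = 79100 pc
Star 1: M = m − 5 log₁₀ d + 5 = 14.24 − 5·4.8982 + 5 = -5.251
Star 2: p = 2.82 mas = 2.82×10^-3″ → d = 1/p = 354.6 pc
Star 2: M = m − 5 log₁₀ d + 5 = 23.72 − 5·2.5498 + 5 = 15.971
ΔM = M_1 − M_2 = -5.251 − (15.971) = -21.222; smaller M is more luminous → Star 1.
L ratio = 10^(0.4 |ΔM|) = 10^8.489 = 3.082×10^8

Star 1 is more luminous, by a factor of 3.08×10^8.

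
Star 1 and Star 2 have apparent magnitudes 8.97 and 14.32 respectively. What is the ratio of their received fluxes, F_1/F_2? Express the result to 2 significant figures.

F_1/F_2 ≈ 140

Δm = 8.97 − (14.32) = -5.35
Flux ratio = 10^(−0.4 Δm) = 10^(−0.4 × -5.35) = 10^2.140 = 138.0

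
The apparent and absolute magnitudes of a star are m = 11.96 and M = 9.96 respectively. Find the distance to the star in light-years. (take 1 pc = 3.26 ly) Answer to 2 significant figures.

d ≈ 82 ly

Distance modulus: m − M = 11.96 − (9.96) = 2.000
m − M = 5 log₁₀ d − 5
log₁₀ d = (m − M)/5 + 1 = 1.4000
d = 10^1.4000 = 25.12 pc
= 81.89 ly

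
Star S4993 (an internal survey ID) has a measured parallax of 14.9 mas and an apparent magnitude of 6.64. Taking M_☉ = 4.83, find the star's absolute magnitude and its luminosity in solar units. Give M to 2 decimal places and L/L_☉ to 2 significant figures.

M ≈ 2.51; L/L_☉ ≈ 8.5

d = 1/p = 1000/14.9 mas = 67.11 pc
M = m − 5 log₁₀ d + 5 = 6.64 − 5·1.8268 + 5 = 2.506
M − M_☉ = 2.506 − 4.83 = -2.324
L/L_☉ = 10^(−0.4 × -2.324) = 8.504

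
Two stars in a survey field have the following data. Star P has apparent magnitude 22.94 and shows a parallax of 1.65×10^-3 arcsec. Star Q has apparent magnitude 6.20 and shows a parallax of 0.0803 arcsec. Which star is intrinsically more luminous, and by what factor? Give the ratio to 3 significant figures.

Star Q is more luminous, by a factor of 2100.

Star P: d = 1/p = 1/1.65×10^-3″ = 606.1 pc
Star P: M = m − 5 log₁₀ d + 5 = 22.94 − 5·2.7825 + 5 = 14.027
Star Q: d = 1/p = 1/0.0803″ = 12.45 pc
Star Q: M = m − 5 log₁₀ d + 5 = 6.20 − 5·1.0953 + 5 = 5.724
ΔM = M_P − M_Q = 14.027 − (5.724) = 8.304; smaller M is more luminous → Star Q.
L ratio = 10^(0.4 |ΔM|) = 10^3.322 = 2097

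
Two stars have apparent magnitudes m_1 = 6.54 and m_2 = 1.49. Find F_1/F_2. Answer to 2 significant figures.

Δm = 6.54 − (1.49) = 5.05
Flux ratio = 10^(−0.4 Δm) = 10^(−0.4 × 5.05) = 10^-2.020 = 9.550×10^-3

F_1/F_2 ≈ 9.5×10^-3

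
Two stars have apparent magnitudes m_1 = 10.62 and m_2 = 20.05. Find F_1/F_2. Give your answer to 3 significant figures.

F_1/F_2 ≈ 5920

Δm = 10.62 − (20.05) = -9.43
Flux ratio = 10^(−0.4 Δm) = 10^(−0.4 × -9.43) = 10^3.772 = 5916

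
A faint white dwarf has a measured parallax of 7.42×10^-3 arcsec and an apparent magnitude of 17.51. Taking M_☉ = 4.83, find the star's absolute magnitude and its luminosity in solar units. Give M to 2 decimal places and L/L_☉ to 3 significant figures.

M ≈ 11.86; L/L_☉ ≈ 1.54×10^-3

d = 1/p = 1/7.42×10^-3″ = 134.8 pc
M = m − 5 log₁₀ d + 5 = 17.51 − 5·2.1296 + 5 = 11.862
M − M_☉ = 11.862 − 4.83 = 7.032
L/L_☉ = 10^(−0.4 × 7.032) = 1.539×10^-3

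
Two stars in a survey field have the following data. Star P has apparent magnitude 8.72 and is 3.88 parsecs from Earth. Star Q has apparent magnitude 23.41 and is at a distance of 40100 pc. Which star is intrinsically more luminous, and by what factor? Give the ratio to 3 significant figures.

Star P: M = m − 5 log₁₀ d + 5 = 8.72 − 5·0.5888 + 5 = 10.776
Star Q: M = m − 5 log₁₀ d + 5 = 23.41 − 5·4.6031 + 5 = 5.394
ΔM = M_P − M_Q = 10.776 − (5.394) = 5.382; smaller M is more luminous → Star Q.
L ratio = 10^(0.4 |ΔM|) = 10^2.153 = 142.1

Star Q is more luminous, by a factor of 142.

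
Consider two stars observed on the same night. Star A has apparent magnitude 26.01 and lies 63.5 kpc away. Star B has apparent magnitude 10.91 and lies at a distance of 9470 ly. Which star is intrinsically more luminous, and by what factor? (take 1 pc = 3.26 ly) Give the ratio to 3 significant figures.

Star A: d = 63.5 kpc = 63500 pc
Star A: M = m − 5 log₁₀ d + 5 = 26.01 − 5·4.8028 + 5 = 6.996
Star B: d = 9470 ly / 3.26 = 2905 pc
Star B: M = m − 5 log₁₀ d + 5 = 10.91 − 5·3.4631 + 5 = -1.406
ΔM = M_A − M_B = 6.996 − (-1.406) = 8.402; smaller M is more luminous → Star B.
L ratio = 10^(0.4 |ΔM|) = 10^3.361 = 2295

Star B is more luminous, by a factor of 2290.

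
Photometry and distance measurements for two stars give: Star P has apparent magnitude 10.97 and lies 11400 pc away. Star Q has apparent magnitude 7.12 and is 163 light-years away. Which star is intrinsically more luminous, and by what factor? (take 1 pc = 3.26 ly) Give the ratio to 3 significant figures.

Star P: M = m − 5 log₁₀ d + 5 = 10.97 − 5·4.0569 + 5 = -4.315
Star Q: d = 163 ly / 3.26 = 50.00 pc
Star Q: M = m − 5 log₁₀ d + 5 = 7.12 − 5·1.6990 + 5 = 3.625
ΔM = M_P − M_Q = -4.315 − (3.625) = -7.940; smaller M is more luminous → Star P.
L ratio = 10^(0.4 |ΔM|) = 10^3.176 = 1499

Star P is more luminous, by a factor of 1500.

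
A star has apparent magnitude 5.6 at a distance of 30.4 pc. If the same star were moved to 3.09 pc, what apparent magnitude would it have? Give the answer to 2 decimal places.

Flux ∝ 1/d², so Δm = 5 log₁₀(d₂/d₁) = 5 log₁₀(3.09/30.4) = -4.965
m₂ = m₁ + Δm = 5.6 + (-4.965) = 0.635

m ≈ 0.64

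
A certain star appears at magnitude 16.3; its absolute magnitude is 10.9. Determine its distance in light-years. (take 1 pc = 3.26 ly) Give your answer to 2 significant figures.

d ≈ 390 ly

Distance modulus: m − M = 16.3 − (10.9) = 5.400
m − M = 5 log₁₀ d − 5
log₁₀ d = (m − M)/5 + 1 = 2.0800
d = 10^2.0800 = 120.2 pc
= 391.9 ly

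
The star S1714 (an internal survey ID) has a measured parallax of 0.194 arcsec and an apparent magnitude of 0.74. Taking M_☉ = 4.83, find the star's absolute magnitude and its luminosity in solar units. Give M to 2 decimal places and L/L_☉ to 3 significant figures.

M ≈ 2.18; L/L_☉ ≈ 11.5

d = 1/p = 1/0.194″ = 5.155 pc
M = m − 5 log₁₀ d + 5 = 0.74 − 5·0.7122 + 5 = 2.179
M − M_☉ = 2.179 − 4.83 = -2.651
L/L_☉ = 10^(−0.4 × -2.651) = 11.49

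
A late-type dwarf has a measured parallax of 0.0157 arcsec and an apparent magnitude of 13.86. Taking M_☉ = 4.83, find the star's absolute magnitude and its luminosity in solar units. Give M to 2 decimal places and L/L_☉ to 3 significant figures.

M ≈ 9.84; L/L_☉ ≈ 9.91×10^-3

d = 1/p = 1/0.0157″ = 63.69 pc
M = m − 5 log₁₀ d + 5 = 13.86 − 5·1.8041 + 5 = 9.839
M − M_☉ = 9.839 − 4.83 = 5.009
L/L_☉ = 10^(−0.4 × 5.009) = 9.913×10^-3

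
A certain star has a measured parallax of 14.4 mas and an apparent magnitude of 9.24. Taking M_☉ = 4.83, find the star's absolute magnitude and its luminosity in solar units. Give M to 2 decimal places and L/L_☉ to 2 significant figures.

M ≈ 5.03; L/L_☉ ≈ 0.83

d = 1/p = 1000/14.4 mas = 69.44 pc
M = m − 5 log₁₀ d + 5 = 9.24 − 5·1.8416 + 5 = 5.032
M − M_☉ = 5.032 − 4.83 = 0.202
L/L_☉ = 10^(−0.4 × 0.202) = 0.8304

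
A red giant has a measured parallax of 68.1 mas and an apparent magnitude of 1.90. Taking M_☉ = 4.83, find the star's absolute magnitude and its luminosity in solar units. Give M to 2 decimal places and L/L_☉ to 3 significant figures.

M ≈ 1.07; L/L_☉ ≈ 32.0

d = 1/p = 1000/68.1 mas = 14.68 pc
M = m − 5 log₁₀ d + 5 = 1.90 − 5·1.1669 + 5 = 1.066
M − M_☉ = 1.066 − 4.83 = -3.764
L/L_☉ = 10^(−0.4 × -3.764) = 32.04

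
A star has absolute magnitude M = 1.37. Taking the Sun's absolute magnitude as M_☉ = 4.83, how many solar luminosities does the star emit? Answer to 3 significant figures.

M − M_☉ = 1.37 − 4.83 = -3.460
L/L_☉ = 10^(−0.4 (M − M_☉)) = 10^1.384 = 24.21

L/L_☉ ≈ 24.2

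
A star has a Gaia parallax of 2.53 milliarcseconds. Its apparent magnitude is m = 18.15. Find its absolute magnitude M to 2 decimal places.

p = 2.53 mas = 2.53×10^-3″ → d = 1/p = 395.3 pc
5 log₁₀(d/10 pc) = 5 log₁₀(395.3) − 5 = 7.984
M = m − 5 log₁₀(d/10) = 18.15 − 7.984 = 10.166

M ≈ 10.17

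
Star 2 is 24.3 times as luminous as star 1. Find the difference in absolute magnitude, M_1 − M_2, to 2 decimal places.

Pogson: ΔM = −2.5 log₁₀(ratio) = −2.5 log₁₀(24.3) = −2.5 × 1.3856 = -3.464
Star 2 is brighter so has the smaller magnitude: M_1 − M_2 is positive.

M_1 − M_2 ≈ 3.46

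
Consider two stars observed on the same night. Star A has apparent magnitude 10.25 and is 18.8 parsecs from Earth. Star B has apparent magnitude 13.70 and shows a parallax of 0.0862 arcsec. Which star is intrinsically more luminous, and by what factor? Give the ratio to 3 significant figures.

Star A is more luminous, by a factor of 63.0.

Star A: M = m − 5 log₁₀ d + 5 = 10.25 − 5·1.2742 + 5 = 8.879
Star B: d = 1/p = 1/0.0862″ = 11.60 pc
Star B: M = m − 5 log₁₀ d + 5 = 13.70 − 5·1.0645 + 5 = 13.378
ΔM = M_A − M_B = 8.879 − (13.378) = -4.498; smaller M is more luminous → Star A.
L ratio = 10^(0.4 |ΔM|) = 10^1.799 = 63.00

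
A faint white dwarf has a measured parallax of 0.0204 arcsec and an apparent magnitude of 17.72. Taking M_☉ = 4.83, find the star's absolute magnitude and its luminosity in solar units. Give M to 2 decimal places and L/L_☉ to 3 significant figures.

M ≈ 14.27; L/L_☉ ≈ 1.68×10^-4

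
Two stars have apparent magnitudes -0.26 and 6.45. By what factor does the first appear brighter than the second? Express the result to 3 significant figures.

Magnitude difference = -6.71
Flux ratio = 10^(−0.4 Δm) = 10^(−0.4 × -6.71) = 10^2.684 = 483.1

483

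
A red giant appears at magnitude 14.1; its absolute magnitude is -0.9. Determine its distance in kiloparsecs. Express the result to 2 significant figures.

μ = m − M = 15.000
m − M = 5 log₁₀ d − 5
log₁₀ d = (m − M)/5 + 1 = 4.0000
d = 10^4.0000 = 10000 pc
= 10.00 kpc

d ≈ 10 kpc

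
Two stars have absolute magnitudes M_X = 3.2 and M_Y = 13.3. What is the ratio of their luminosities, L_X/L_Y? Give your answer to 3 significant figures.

L_X/L_Y ≈ 11000

ΔM = M_X − M_Y = -10.1
L_X/L_Y = 10^(−0.4 ΔM) = 10^4.040 = 10960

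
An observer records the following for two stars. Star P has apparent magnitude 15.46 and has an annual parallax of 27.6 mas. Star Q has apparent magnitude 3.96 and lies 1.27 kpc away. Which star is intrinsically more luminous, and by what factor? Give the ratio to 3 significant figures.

Star Q is more luminous, by a factor of 4.89×10^7.

Star P: p = 27.6 mas = 0.0276″ → d = 1/p = 36.23 pc
Star P: M = m − 5 log₁₀ d + 5 = 15.46 − 5·1.5591 + 5 = 12.665
Star Q: d = 1.27 kpc = 1270 pc
Star Q: M = m − 5 log₁₀ d + 5 = 3.96 − 5·3.1038 + 5 = -6.559
ΔM = M_P − M_Q = 12.665 − (-6.559) = 19.224; smaller M is more luminous → Star Q.
L ratio = 10^(0.4 |ΔM|) = 10^7.689 = 4.891×10^7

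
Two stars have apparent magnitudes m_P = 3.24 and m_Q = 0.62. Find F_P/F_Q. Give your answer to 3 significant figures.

F_P/F_Q ≈ 0.0895

Δm = 3.24 − (0.62) = 2.62
Flux ratio = 10^(−0.4 Δm) = 10^(−0.4 × 2.62) = 10^-1.048 = 0.08954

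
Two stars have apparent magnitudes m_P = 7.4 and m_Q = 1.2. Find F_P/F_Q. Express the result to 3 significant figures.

Magnitude difference = 6.2
Flux ratio = 10^(−0.4 Δm) = 10^(−0.4 × 6.2) = 10^-2.480 = 3.311×10^-3

F_P/F_Q ≈ 3.31×10^-3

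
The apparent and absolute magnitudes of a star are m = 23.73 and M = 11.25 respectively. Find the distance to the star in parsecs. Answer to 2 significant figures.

d ≈ 3100 pc

Distance modulus: m − M = 23.73 − (11.25) = 12.480
m − M = 5 log₁₀ d − 5
log₁₀ d = (m − M)/5 + 1 = 3.4960
d = 10^3.4960 = 3133 pc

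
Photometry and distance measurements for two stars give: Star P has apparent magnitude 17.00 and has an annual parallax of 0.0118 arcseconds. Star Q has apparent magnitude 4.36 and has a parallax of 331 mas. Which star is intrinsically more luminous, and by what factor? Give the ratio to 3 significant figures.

Star Q is more luminous, by a factor of 145.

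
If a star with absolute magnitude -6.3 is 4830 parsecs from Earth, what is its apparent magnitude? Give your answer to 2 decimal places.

m ≈ 7.12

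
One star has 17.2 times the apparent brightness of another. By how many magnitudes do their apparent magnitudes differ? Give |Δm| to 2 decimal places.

Pogson: Δm = −2.5 log₁₀(ratio) = −2.5 log₁₀(17.2) = −2.5 × 1.2355 = -3.089

|Δm| ≈ 3.09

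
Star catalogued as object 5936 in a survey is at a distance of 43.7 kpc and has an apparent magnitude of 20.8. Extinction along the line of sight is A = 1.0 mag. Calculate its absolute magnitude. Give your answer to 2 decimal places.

M ≈ 1.60

d = 43.7 kpc = 43700 pc
5 log₁₀(d/10 pc) = 5 log₁₀(43700) − 5 = 18.202
M = m − 5 log₁₀(d/10) − A = 20.8 − 18.202 − 1.0 = 1.598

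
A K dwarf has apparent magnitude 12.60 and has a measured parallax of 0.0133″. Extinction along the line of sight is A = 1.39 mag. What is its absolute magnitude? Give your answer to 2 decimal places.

M ≈ 6.83

d = 1/p = 1/0.0133″ = 75.19 pc
5 log₁₀(d/10 pc) = 5 log₁₀(75.19) − 5 = 4.381
M = m − 5 log₁₀(d/10) − A = 12.60 − 4.381 − 1.39 = 6.829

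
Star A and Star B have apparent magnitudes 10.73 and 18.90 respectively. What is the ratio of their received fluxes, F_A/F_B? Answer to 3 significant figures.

F_A/F_B ≈ 1850

Magnitude difference = -8.17
Flux ratio = 10^(−0.4 Δm) = 10^(−0.4 × -8.17) = 10^3.268 = 1854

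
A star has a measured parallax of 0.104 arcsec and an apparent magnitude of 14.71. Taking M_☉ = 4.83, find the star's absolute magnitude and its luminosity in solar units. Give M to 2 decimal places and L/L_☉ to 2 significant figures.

d = 1/p = 1/0.104″ = 9.615 pc
M = m − 5 log₁₀ d + 5 = 14.71 − 5·0.9830 + 5 = 14.795
M − M_☉ = 14.795 − 4.83 = 9.965
L/L_☉ = 10^(−0.4 × 9.965) = 1.033×10^-4

M ≈ 14.80; L/L_☉ ≈ 1.0×10^-4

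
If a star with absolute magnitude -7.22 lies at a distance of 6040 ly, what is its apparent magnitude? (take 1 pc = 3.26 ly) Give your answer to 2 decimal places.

d = 6040 ly / 3.26 = 1853 pc
m = M + 5 log₁₀ d − 5 = -7.22 + 5·3.2678 − 5 = 4.119

m ≈ 4.12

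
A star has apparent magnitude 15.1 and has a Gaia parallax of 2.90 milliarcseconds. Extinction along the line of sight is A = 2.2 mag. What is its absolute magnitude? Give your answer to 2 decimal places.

p = 2.90 mas = 2.90×10^-3″ → d = 1/p = 344.8 pc
5 log₁₀(d/10 pc) = 5 log₁₀(344.8) − 5 = 7.688
M = m − 5 log₁₀(d/10) − A = 15.1 − 7.688 − 2.2 = 5.212

M ≈ 5.21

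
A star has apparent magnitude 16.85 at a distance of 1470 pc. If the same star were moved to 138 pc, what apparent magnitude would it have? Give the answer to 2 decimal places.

m ≈ 11.71

Flux ∝ 1/d², so Δm = 5 log₁₀(d₂/d₁) = 5 log₁₀(138/1470) = -5.137
m₂ = m₁ + Δm = 16.85 + (-5.137) = 11.713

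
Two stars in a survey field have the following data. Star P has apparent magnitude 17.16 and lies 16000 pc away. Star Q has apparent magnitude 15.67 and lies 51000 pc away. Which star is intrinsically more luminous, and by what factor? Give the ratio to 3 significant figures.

Star Q is more luminous, by a factor of 40.1.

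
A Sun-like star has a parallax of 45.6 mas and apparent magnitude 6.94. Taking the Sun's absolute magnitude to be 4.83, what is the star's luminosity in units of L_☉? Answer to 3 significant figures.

d = 1/p = 1000/45.6 mas = 21.93 pc
M = m − 5 log₁₀ d + 5 = 6.94 − 5·1.3410 + 5 = 5.235
M − M_☉ = 5.235 − 4.83 = 0.405
L/L_☉ = 10^(−0.4 × 0.405) = 0.6888

L/L_☉ ≈ 0.689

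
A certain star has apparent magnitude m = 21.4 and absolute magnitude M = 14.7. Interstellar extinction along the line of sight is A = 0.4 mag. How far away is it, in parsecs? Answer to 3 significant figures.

d ≈ 182 pc

m − M = 5 log₁₀(d/10 pc) + A  ⇒  21.4 − (14.7) − 0.4 = 5 log₁₀(d/10)
6.300 = 5 log₁₀(d/10)
log₁₀ d = (m − M − A)/5 + 1 = 2.2600
d = 10^2.2600 = 182.0 pc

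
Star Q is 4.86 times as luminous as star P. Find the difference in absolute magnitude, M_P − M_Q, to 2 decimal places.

M_P − M_Q ≈ 1.72

Pogson: ΔM = −2.5 log₁₀(ratio) = −2.5 log₁₀(4.86) = −2.5 × 0.6866 = -1.717
Star Q is brighter so has the smaller magnitude: M_P − M_Q is positive.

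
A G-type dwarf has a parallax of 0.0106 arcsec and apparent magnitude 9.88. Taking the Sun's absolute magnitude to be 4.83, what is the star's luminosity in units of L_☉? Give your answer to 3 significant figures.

d = 1/p = 1/0.0106″ = 94.34 pc
M = m − 5 log₁₀ d + 5 = 9.88 − 5·1.9747 + 5 = 5.007
M − M_☉ = 5.007 − 4.83 = 0.177
L/L_☉ = 10^(−0.4 × 0.177) = 0.8499

L/L_☉ ≈ 0.850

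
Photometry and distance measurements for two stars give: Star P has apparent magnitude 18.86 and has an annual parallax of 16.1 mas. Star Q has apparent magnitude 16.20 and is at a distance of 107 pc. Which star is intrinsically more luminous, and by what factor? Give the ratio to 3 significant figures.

Star P: p = 16.1 mas = 0.0161″ → d = 1/p = 62.11 pc
Star P: M = m − 5 log₁₀ d + 5 = 18.86 − 5·1.7932 + 5 = 14.894
Star Q: M = m − 5 log₁₀ d + 5 = 16.20 − 5·2.0294 + 5 = 11.053
ΔM = M_P − M_Q = 14.894 − (11.053) = 3.841; smaller M is more luminous → Star Q.
L ratio = 10^(0.4 |ΔM|) = 10^1.536 = 34.39

Star Q is more luminous, by a factor of 34.4.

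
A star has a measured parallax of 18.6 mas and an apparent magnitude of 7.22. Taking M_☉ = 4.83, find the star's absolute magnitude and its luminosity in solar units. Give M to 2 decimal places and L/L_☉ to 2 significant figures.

M ≈ 3.57; L/L_☉ ≈ 3.2

d = 1/p = 1000/18.6 mas = 53.76 pc
M = m − 5 log₁₀ d + 5 = 7.22 − 5·1.7305 + 5 = 3.568
M − M_☉ = 3.568 − 4.83 = -1.262
L/L_☉ = 10^(−0.4 × -1.262) = 3.199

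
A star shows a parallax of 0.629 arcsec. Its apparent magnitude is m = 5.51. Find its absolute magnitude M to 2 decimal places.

d = 1/p = 1/0.629″ = 1.590 pc
5 log₁₀(d/10 pc) = 5 log₁₀(1.590) − 5 = -3.993
M = m − 5 log₁₀(d/10) = 5.51 + 3.993 = 9.503

M ≈ 9.50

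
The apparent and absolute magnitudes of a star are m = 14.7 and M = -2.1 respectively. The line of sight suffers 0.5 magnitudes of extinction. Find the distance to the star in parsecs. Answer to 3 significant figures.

m − M = 5 log₁₀(d/10 pc) + A  ⇒  14.7 − (-2.1) − 0.5 = 5 log₁₀(d/10)
16.300 = 5 log₁₀(d/10)
log₁₀ d = (m − M − A)/5 + 1 = 4.2600
d = 10^4.2600 = 18200 pc

d ≈ 18200 pc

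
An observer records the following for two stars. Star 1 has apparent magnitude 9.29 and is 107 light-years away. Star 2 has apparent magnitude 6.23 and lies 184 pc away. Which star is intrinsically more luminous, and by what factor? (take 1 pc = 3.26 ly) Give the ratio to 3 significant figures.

Star 2 is more luminous, by a factor of 526.

Star 1: d = 107 ly / 3.26 = 32.82 pc
Star 1: M = m − 5 log₁₀ d + 5 = 9.29 − 5·1.5162 + 5 = 6.709
Star 2: M = m − 5 log₁₀ d + 5 = 6.23 − 5·2.2648 + 5 = -0.094
ΔM = M_1 − M_2 = 6.709 − (-0.094) = 6.803; smaller M is more luminous → Star 2.
L ratio = 10^(0.4 |ΔM|) = 10^2.721 = 526.4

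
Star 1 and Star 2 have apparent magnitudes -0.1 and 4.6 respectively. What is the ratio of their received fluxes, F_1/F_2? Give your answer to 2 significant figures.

Magnitude difference = -4.7
Flux ratio = 10^(−0.4 Δm) = 10^(−0.4 × -4.7) = 10^1.880 = 75.86

F_1/F_2 ≈ 76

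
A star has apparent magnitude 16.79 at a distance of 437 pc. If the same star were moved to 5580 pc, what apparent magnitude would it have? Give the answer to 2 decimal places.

m ≈ 22.32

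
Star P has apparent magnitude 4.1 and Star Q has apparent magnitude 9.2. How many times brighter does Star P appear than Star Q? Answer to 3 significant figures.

Δm = 4.1 − (9.2) = -5.1
Flux ratio = 10^(−0.4 Δm) = 10^(−0.4 × -5.1) = 10^2.040 = 109.6

110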